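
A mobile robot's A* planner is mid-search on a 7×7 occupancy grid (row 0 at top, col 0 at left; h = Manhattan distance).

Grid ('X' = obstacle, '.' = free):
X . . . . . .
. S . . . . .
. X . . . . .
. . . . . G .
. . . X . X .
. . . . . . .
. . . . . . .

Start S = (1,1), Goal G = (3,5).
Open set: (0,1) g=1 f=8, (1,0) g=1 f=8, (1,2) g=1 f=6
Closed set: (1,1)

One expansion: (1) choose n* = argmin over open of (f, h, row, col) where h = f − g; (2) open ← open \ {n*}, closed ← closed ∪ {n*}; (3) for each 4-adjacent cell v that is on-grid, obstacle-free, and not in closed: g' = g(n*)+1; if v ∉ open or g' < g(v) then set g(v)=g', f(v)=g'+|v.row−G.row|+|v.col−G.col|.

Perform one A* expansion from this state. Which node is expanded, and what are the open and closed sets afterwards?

step 1: expand (1,2) (f=6, h=5) → closed; open now [(0,1) g=1 f=8, (0,2) g=2 f=8, (1,0) g=1 f=8, (1,3) g=2 f=6, (2,2) g=2 f=6]

expanded=(1,2); open=[(0,1) g=1 f=8, (0,2) g=2 f=8, (1,0) g=1 f=8, (1,3) g=2 f=6, (2,2) g=2 f=6]; closed=[(1,1), (1,2)]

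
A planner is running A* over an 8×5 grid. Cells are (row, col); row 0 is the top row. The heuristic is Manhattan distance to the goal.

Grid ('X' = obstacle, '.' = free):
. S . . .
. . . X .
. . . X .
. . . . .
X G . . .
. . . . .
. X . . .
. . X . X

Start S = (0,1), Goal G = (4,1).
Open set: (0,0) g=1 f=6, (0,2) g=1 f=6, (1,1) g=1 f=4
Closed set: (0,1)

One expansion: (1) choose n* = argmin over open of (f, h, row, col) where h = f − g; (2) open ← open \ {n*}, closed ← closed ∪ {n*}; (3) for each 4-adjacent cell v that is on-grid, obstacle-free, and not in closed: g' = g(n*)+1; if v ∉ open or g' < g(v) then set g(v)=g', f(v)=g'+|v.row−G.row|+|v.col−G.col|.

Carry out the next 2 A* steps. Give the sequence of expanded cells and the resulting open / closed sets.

step 1: expand (1,1) (f=4, h=3) → closed; open now [(0,0) g=1 f=6, (0,2) g=1 f=6, (1,0) g=2 f=6, (1,2) g=2 f=6, (2,1) g=2 f=4]
step 2: expand (2,1) (f=4, h=2) → closed; open now [(0,0) g=1 f=6, (0,2) g=1 f=6, (1,0) g=2 f=6, (1,2) g=2 f=6, (2,0) g=3 f=6, (2,2) g=3 f=6, (3,1) g=3 f=4]

order=[(1,1) → (2,1)]; open=[(0,0) g=1 f=6, (0,2) g=1 f=6, (1,0) g=2 f=6, (1,2) g=2 f=6, (2,0) g=3 f=6, (2,2) g=3 f=6, (3,1) g=3 f=4]; closed=[(0,1), (1,1), (2,1)]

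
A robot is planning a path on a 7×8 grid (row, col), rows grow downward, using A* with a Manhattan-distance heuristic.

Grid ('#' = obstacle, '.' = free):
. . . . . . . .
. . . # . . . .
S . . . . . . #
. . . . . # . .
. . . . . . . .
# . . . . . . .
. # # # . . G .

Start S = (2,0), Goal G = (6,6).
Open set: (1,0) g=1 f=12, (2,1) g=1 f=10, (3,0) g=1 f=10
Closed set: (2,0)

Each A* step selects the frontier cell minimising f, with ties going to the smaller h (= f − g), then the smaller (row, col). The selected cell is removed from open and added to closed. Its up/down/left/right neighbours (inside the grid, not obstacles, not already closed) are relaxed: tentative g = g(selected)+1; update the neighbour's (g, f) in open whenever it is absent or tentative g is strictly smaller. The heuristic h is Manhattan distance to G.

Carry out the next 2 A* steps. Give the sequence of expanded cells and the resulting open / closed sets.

step 1: expand (2,1) (f=10, h=9) → closed; open now [(1,0) g=1 f=12, (1,1) g=2 f=12, (2,2) g=2 f=10, (3,0) g=1 f=10, (3,1) g=2 f=10]
step 2: expand (2,2) (f=10, h=8) → closed; open now [(1,0) g=1 f=12, (1,1) g=2 f=12, (1,2) g=3 f=12, (2,3) g=3 f=10, (3,0) g=1 f=10, (3,1) g=2 f=10, (3,2) g=3 f=10]

order=[(2,1) → (2,2)]; open=[(1,0) g=1 f=12, (1,1) g=2 f=12, (1,2) g=3 f=12, (2,3) g=3 f=10, (3,0) g=1 f=10, (3,1) g=2 f=10, (3,2) g=3 f=10]; closed=[(2,0), (2,1), (2,2)]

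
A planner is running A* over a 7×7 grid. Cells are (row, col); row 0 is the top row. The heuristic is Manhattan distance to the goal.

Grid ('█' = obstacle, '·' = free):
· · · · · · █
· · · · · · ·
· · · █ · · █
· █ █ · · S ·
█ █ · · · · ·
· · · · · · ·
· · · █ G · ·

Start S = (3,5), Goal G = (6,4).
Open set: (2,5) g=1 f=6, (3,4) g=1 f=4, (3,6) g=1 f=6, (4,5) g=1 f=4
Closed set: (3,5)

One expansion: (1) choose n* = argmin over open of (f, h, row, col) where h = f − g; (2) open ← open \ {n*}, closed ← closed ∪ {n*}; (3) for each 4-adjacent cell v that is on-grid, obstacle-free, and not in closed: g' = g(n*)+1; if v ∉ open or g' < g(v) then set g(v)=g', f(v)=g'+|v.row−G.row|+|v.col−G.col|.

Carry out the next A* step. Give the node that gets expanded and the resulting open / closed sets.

step 1: expand (3,4) (f=4, h=3) → closed; open now [(2,4) g=2 f=6, (2,5) g=1 f=6, (3,3) g=2 f=6, (3,6) g=1 f=6, (4,4) g=2 f=4, (4,5) g=1 f=4]

expanded=(3,4); open=[(2,4) g=2 f=6, (2,5) g=1 f=6, (3,3) g=2 f=6, (3,6) g=1 f=6, (4,4) g=2 f=4, (4,5) g=1 f=4]; closed=[(3,4), (3,5)]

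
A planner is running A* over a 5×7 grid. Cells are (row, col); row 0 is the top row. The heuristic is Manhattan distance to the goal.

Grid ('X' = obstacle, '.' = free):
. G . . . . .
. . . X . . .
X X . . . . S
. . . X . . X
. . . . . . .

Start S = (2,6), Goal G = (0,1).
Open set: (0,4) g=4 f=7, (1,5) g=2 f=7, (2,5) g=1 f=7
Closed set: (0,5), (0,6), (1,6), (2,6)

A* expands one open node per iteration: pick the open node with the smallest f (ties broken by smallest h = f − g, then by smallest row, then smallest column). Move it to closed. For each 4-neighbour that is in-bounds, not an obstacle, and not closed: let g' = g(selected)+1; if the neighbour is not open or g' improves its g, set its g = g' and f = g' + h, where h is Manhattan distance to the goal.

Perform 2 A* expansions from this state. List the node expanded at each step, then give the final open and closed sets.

order=[(0,4) → (0,3)]; open=[(0,2) g=6 f=7, (1,4) g=5 f=9, (1,5) g=2 f=7, (2,5) g=1 f=7]; closed=[(0,3), (0,4), (0,5), (0,6), (1,6), (2,6)]

step 1: expand (0,4) (f=7, h=3) → closed; open now [(0,3) g=5 f=7, (1,4) g=5 f=9, (1,5) g=2 f=7, (2,5) g=1 f=7]
step 2: expand (0,3) (f=7, h=2) → closed; open now [(0,2) g=6 f=7, (1,4) g=5 f=9, (1,5) g=2 f=7, (2,5) g=1 f=7]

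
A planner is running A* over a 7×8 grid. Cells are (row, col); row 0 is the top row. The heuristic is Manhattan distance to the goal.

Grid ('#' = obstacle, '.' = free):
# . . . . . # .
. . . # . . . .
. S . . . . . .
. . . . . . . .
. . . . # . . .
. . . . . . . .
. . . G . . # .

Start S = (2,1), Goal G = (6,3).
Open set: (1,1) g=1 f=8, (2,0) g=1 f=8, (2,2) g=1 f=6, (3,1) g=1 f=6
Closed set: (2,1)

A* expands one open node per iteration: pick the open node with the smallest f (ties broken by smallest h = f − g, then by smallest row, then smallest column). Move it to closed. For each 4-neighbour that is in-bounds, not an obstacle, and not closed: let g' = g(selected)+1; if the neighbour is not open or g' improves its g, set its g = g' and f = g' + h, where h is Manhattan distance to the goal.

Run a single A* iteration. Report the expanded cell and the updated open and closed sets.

expanded=(2,2); open=[(1,1) g=1 f=8, (1,2) g=2 f=8, (2,0) g=1 f=8, (2,3) g=2 f=6, (3,1) g=1 f=6, (3,2) g=2 f=6]; closed=[(2,1), (2,2)]

step 1: expand (2,2) (f=6, h=5) → closed; open now [(1,1) g=1 f=8, (1,2) g=2 f=8, (2,0) g=1 f=8, (2,3) g=2 f=6, (3,1) g=1 f=6, (3,2) g=2 f=6]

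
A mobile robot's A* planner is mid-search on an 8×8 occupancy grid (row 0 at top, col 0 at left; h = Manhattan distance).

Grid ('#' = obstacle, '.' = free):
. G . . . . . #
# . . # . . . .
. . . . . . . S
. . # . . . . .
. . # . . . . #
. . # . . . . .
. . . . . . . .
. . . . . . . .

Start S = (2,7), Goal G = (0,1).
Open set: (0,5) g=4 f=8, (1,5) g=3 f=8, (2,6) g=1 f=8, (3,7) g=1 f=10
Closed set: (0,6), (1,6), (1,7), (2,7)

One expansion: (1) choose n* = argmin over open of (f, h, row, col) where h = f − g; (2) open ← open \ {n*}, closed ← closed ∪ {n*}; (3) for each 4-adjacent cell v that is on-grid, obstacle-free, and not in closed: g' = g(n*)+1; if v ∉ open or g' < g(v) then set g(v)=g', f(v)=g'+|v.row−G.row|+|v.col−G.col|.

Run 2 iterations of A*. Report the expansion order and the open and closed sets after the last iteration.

step 1: expand (0,5) (f=8, h=4) → closed; open now [(0,4) g=5 f=8, (1,5) g=3 f=8, (2,6) g=1 f=8, (3,7) g=1 f=10]
step 2: expand (0,4) (f=8, h=3) → closed; open now [(0,3) g=6 f=8, (1,4) g=6 f=10, (1,5) g=3 f=8, (2,6) g=1 f=8, (3,7) g=1 f=10]

order=[(0,5) → (0,4)]; open=[(0,3) g=6 f=8, (1,4) g=6 f=10, (1,5) g=3 f=8, (2,6) g=1 f=8, (3,7) g=1 f=10]; closed=[(0,4), (0,5), (0,6), (1,6), (1,7), (2,7)]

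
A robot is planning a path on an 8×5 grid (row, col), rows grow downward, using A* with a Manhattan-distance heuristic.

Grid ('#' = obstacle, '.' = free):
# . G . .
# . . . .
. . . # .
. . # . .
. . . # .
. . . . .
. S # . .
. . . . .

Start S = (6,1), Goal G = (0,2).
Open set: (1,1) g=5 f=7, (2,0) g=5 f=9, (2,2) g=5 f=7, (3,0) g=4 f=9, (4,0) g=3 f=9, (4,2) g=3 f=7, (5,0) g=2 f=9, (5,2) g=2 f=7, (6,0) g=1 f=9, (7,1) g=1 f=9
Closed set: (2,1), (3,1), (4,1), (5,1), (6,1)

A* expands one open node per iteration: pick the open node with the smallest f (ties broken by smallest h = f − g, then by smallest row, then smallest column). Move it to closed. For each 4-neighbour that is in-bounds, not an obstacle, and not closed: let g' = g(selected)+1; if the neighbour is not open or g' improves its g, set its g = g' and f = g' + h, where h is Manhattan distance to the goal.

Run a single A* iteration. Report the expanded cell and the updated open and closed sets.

expanded=(1,1); open=[(0,1) g=6 f=7, (1,2) g=6 f=7, (2,0) g=5 f=9, (2,2) g=5 f=7, (3,0) g=4 f=9, (4,0) g=3 f=9, (4,2) g=3 f=7, (5,0) g=2 f=9, (5,2) g=2 f=7, (6,0) g=1 f=9, (7,1) g=1 f=9]; closed=[(1,1), (2,1), (3,1), (4,1), (5,1), (6,1)]

step 1: expand (1,1) (f=7, h=2) → closed; open now [(0,1) g=6 f=7, (1,2) g=6 f=7, (2,0) g=5 f=9, (2,2) g=5 f=7, (3,0) g=4 f=9, (4,0) g=3 f=9, (4,2) g=3 f=7, (5,0) g=2 f=9, (5,2) g=2 f=7, (6,0) g=1 f=9, (7,1) g=1 f=9]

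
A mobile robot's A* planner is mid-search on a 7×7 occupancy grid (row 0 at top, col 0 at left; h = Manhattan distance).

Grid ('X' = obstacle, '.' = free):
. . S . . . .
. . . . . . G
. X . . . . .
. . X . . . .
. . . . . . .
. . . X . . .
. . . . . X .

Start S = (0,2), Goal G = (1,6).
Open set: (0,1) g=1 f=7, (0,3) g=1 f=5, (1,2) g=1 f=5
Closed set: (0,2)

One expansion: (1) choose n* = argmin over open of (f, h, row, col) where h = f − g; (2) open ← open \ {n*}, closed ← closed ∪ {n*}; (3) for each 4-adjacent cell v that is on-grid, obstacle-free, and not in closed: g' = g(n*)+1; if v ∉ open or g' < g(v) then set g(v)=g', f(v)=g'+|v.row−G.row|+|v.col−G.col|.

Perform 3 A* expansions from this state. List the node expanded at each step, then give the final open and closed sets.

order=[(0,3) → (0,4) → (0,5)]; open=[(0,1) g=1 f=7, (0,6) g=4 f=5, (1,2) g=1 f=5, (1,3) g=2 f=5, (1,4) g=3 f=5, (1,5) g=4 f=5]; closed=[(0,2), (0,3), (0,4), (0,5)]

step 1: expand (0,3) (f=5, h=4) → closed; open now [(0,1) g=1 f=7, (0,4) g=2 f=5, (1,2) g=1 f=5, (1,3) g=2 f=5]
step 2: expand (0,4) (f=5, h=3) → closed; open now [(0,1) g=1 f=7, (0,5) g=3 f=5, (1,2) g=1 f=5, (1,3) g=2 f=5, (1,4) g=3 f=5]
step 3: expand (0,5) (f=5, h=2) → closed; open now [(0,1) g=1 f=7, (0,6) g=4 f=5, (1,2) g=1 f=5, (1,3) g=2 f=5, (1,4) g=3 f=5, (1,5) g=4 f=5]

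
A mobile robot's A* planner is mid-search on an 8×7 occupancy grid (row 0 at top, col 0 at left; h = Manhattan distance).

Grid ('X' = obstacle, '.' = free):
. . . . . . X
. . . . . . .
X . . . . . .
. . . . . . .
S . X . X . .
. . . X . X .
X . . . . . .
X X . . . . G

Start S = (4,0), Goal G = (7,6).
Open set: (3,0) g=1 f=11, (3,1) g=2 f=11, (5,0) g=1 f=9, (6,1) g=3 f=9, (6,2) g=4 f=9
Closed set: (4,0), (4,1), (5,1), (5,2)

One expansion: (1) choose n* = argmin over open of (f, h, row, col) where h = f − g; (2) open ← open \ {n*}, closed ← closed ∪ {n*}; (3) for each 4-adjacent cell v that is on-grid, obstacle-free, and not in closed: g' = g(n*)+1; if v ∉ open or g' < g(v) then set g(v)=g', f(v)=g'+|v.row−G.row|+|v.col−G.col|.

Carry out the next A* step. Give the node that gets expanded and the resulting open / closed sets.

step 1: expand (6,2) (f=9, h=5) → closed; open now [(3,0) g=1 f=11, (3,1) g=2 f=11, (5,0) g=1 f=9, (6,1) g=3 f=9, (6,3) g=5 f=9, (7,2) g=5 f=9]

expanded=(6,2); open=[(3,0) g=1 f=11, (3,1) g=2 f=11, (5,0) g=1 f=9, (6,1) g=3 f=9, (6,3) g=5 f=9, (7,2) g=5 f=9]; closed=[(4,0), (4,1), (5,1), (5,2), (6,2)]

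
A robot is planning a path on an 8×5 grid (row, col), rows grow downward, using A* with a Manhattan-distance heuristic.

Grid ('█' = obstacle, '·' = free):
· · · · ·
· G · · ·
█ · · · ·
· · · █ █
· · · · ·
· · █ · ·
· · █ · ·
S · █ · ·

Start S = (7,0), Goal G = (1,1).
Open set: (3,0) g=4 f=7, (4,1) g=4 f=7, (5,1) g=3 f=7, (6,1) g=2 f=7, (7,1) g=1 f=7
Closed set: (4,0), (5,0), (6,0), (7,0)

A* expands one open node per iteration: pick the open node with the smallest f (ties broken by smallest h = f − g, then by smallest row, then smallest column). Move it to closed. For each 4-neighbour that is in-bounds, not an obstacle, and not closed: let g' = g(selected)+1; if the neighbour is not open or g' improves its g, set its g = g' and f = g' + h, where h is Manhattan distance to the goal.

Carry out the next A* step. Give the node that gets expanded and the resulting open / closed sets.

step 1: expand (3,0) (f=7, h=3) → closed; open now [(3,1) g=5 f=7, (4,1) g=4 f=7, (5,1) g=3 f=7, (6,1) g=2 f=7, (7,1) g=1 f=7]

expanded=(3,0); open=[(3,1) g=5 f=7, (4,1) g=4 f=7, (5,1) g=3 f=7, (6,1) g=2 f=7, (7,1) g=1 f=7]; closed=[(3,0), (4,0), (5,0), (6,0), (7,0)]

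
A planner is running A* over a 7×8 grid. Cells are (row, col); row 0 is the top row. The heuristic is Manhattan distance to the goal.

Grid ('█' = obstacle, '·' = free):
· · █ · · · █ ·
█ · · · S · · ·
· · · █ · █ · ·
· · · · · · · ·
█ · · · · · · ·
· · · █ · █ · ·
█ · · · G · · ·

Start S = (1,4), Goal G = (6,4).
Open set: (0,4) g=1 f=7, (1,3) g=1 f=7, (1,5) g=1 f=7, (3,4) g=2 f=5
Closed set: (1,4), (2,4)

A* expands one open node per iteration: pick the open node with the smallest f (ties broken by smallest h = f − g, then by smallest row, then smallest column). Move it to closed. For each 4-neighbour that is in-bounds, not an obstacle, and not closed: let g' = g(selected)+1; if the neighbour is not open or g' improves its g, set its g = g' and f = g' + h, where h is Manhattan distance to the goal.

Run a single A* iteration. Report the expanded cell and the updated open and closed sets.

step 1: expand (3,4) (f=5, h=3) → closed; open now [(0,4) g=1 f=7, (1,3) g=1 f=7, (1,5) g=1 f=7, (3,3) g=3 f=7, (3,5) g=3 f=7, (4,4) g=3 f=5]

expanded=(3,4); open=[(0,4) g=1 f=7, (1,3) g=1 f=7, (1,5) g=1 f=7, (3,3) g=3 f=7, (3,5) g=3 f=7, (4,4) g=3 f=5]; closed=[(1,4), (2,4), (3,4)]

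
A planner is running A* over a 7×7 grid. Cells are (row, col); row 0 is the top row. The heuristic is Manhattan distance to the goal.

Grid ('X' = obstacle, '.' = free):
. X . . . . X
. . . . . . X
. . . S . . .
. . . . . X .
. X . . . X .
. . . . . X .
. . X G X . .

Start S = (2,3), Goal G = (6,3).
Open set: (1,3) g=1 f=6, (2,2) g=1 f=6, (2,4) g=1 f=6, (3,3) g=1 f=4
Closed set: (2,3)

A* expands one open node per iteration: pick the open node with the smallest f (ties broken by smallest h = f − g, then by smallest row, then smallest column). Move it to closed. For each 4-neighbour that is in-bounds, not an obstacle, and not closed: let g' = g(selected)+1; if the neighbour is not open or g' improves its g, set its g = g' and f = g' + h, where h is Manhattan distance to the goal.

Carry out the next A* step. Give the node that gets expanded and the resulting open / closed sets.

expanded=(3,3); open=[(1,3) g=1 f=6, (2,2) g=1 f=6, (2,4) g=1 f=6, (3,2) g=2 f=6, (3,4) g=2 f=6, (4,3) g=2 f=4]; closed=[(2,3), (3,3)]

step 1: expand (3,3) (f=4, h=3) → closed; open now [(1,3) g=1 f=6, (2,2) g=1 f=6, (2,4) g=1 f=6, (3,2) g=2 f=6, (3,4) g=2 f=6, (4,3) g=2 f=4]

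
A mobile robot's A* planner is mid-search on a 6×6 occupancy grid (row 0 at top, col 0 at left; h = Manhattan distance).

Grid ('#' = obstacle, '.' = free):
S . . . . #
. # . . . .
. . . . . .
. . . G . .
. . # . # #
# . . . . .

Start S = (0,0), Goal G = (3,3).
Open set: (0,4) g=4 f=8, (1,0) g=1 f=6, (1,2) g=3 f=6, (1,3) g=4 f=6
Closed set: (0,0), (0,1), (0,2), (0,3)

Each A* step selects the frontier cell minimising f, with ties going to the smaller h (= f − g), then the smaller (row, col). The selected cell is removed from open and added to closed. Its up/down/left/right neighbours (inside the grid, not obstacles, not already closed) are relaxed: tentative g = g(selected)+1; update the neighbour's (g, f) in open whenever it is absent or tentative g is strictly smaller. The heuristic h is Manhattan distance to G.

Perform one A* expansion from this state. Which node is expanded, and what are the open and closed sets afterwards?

step 1: expand (1,3) (f=6, h=2) → closed; open now [(0,4) g=4 f=8, (1,0) g=1 f=6, (1,2) g=3 f=6, (1,4) g=5 f=8, (2,3) g=5 f=6]

expanded=(1,3); open=[(0,4) g=4 f=8, (1,0) g=1 f=6, (1,2) g=3 f=6, (1,4) g=5 f=8, (2,3) g=5 f=6]; closed=[(0,0), (0,1), (0,2), (0,3), (1,3)]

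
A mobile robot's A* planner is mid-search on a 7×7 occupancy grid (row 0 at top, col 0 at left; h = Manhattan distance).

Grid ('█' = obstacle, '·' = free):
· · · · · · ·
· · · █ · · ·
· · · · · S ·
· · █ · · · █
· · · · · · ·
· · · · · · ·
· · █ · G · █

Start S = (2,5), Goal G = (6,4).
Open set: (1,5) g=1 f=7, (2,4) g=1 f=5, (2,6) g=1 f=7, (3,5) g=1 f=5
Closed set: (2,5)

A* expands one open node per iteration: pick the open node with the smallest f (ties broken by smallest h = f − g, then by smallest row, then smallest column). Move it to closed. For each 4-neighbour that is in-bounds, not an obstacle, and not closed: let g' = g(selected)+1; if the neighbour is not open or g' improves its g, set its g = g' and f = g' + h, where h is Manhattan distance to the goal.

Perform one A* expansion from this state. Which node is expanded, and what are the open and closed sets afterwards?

expanded=(2,4); open=[(1,4) g=2 f=7, (1,5) g=1 f=7, (2,3) g=2 f=7, (2,6) g=1 f=7, (3,4) g=2 f=5, (3,5) g=1 f=5]; closed=[(2,4), (2,5)]

step 1: expand (2,4) (f=5, h=4) → closed; open now [(1,4) g=2 f=7, (1,5) g=1 f=7, (2,3) g=2 f=7, (2,6) g=1 f=7, (3,4) g=2 f=5, (3,5) g=1 f=5]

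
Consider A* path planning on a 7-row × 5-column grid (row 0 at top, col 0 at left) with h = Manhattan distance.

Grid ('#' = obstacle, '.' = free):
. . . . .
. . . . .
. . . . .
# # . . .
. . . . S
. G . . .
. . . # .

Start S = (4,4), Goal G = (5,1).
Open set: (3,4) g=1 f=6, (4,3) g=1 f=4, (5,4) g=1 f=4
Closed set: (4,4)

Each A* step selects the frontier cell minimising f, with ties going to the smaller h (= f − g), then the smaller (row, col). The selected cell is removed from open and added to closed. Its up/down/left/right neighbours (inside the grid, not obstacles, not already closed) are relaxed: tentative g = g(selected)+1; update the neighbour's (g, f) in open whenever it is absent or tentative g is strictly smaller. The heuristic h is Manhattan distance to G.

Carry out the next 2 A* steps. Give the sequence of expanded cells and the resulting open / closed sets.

step 1: expand (4,3) (f=4, h=3) → closed; open now [(3,3) g=2 f=6, (3,4) g=1 f=6, (4,2) g=2 f=4, (5,3) g=2 f=4, (5,4) g=1 f=4]
step 2: expand (4,2) (f=4, h=2) → closed; open now [(3,2) g=3 f=6, (3,3) g=2 f=6, (3,4) g=1 f=6, (4,1) g=3 f=4, (5,2) g=3 f=4, (5,3) g=2 f=4, (5,4) g=1 f=4]

order=[(4,3) → (4,2)]; open=[(3,2) g=3 f=6, (3,3) g=2 f=6, (3,4) g=1 f=6, (4,1) g=3 f=4, (5,2) g=3 f=4, (5,3) g=2 f=4, (5,4) g=1 f=4]; closed=[(4,2), (4,3), (4,4)]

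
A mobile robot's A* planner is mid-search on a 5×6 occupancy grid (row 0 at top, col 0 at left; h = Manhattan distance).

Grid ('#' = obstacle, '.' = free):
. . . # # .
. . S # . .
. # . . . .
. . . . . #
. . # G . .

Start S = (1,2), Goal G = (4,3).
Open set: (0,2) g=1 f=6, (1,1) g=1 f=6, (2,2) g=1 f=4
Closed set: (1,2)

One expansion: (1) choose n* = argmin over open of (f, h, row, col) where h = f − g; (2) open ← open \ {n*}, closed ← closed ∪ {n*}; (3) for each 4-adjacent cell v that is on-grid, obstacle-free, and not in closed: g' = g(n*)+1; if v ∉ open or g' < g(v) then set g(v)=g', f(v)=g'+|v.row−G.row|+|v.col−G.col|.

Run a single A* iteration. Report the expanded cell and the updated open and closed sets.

expanded=(2,2); open=[(0,2) g=1 f=6, (1,1) g=1 f=6, (2,3) g=2 f=4, (3,2) g=2 f=4]; closed=[(1,2), (2,2)]

step 1: expand (2,2) (f=4, h=3) → closed; open now [(0,2) g=1 f=6, (1,1) g=1 f=6, (2,3) g=2 f=4, (3,2) g=2 f=4]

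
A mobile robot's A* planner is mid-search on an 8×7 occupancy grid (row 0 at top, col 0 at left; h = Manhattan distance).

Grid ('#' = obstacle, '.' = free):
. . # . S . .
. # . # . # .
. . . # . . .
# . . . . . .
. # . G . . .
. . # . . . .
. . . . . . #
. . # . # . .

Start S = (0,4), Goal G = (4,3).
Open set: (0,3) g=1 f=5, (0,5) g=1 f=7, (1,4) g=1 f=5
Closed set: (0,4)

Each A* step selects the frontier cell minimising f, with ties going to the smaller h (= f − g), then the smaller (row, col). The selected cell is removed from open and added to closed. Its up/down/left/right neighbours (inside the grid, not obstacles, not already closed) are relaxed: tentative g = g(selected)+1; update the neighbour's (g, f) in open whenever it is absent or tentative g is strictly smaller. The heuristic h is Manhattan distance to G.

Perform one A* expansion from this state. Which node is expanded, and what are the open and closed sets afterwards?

step 1: expand (0,3) (f=5, h=4) → closed; open now [(0,5) g=1 f=7, (1,4) g=1 f=5]

expanded=(0,3); open=[(0,5) g=1 f=7, (1,4) g=1 f=5]; closed=[(0,3), (0,4)]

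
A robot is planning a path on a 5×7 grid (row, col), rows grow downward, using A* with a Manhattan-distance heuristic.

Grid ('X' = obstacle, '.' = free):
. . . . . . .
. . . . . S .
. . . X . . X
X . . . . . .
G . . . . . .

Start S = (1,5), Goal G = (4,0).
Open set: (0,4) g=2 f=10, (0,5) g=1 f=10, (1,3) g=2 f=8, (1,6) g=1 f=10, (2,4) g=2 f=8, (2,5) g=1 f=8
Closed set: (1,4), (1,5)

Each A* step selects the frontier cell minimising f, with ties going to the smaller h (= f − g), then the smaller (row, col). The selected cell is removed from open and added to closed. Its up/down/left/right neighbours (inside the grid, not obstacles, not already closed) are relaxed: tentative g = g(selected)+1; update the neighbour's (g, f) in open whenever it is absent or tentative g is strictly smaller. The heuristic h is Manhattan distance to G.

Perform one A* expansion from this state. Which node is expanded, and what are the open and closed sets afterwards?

step 1: expand (1,3) (f=8, h=6) → closed; open now [(0,3) g=3 f=10, (0,4) g=2 f=10, (0,5) g=1 f=10, (1,2) g=3 f=8, (1,6) g=1 f=10, (2,4) g=2 f=8, (2,5) g=1 f=8]

expanded=(1,3); open=[(0,3) g=3 f=10, (0,4) g=2 f=10, (0,5) g=1 f=10, (1,2) g=3 f=8, (1,6) g=1 f=10, (2,4) g=2 f=8, (2,5) g=1 f=8]; closed=[(1,3), (1,4), (1,5)]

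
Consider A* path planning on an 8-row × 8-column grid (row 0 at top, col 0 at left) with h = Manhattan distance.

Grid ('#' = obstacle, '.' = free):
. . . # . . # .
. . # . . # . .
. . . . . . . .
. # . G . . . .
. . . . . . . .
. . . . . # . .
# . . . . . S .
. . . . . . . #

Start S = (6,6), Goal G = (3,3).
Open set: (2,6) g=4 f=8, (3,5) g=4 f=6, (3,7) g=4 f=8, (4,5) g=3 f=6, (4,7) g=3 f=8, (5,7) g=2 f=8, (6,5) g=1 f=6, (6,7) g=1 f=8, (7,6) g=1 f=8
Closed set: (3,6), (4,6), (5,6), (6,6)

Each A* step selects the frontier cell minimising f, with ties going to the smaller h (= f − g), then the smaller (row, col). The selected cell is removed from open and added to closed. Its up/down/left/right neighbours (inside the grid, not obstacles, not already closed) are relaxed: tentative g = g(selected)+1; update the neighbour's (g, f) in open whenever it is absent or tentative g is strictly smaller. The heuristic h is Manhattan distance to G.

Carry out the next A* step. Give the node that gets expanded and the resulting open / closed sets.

expanded=(3,5); open=[(2,5) g=5 f=8, (2,6) g=4 f=8, (3,4) g=5 f=6, (3,7) g=4 f=8, (4,5) g=3 f=6, (4,7) g=3 f=8, (5,7) g=2 f=8, (6,5) g=1 f=6, (6,7) g=1 f=8, (7,6) g=1 f=8]; closed=[(3,5), (3,6), (4,6), (5,6), (6,6)]

step 1: expand (3,5) (f=6, h=2) → closed; open now [(2,5) g=5 f=8, (2,6) g=4 f=8, (3,4) g=5 f=6, (3,7) g=4 f=8, (4,5) g=3 f=6, (4,7) g=3 f=8, (5,7) g=2 f=8, (6,5) g=1 f=6, (6,7) g=1 f=8, (7,6) g=1 f=8]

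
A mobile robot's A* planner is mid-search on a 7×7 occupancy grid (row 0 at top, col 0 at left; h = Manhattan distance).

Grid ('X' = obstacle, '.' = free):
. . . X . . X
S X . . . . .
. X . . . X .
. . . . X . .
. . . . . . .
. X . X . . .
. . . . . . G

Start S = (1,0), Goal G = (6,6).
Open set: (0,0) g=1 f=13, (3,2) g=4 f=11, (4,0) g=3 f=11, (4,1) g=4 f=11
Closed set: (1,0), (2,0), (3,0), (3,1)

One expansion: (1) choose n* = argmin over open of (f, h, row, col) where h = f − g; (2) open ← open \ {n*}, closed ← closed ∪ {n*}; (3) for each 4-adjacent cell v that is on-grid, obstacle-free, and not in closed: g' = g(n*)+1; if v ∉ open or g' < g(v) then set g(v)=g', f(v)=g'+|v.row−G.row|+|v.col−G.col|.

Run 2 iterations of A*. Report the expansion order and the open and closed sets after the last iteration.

step 1: expand (3,2) (f=11, h=7) → closed; open now [(0,0) g=1 f=13, (2,2) g=5 f=13, (3,3) g=5 f=11, (4,0) g=3 f=11, (4,1) g=4 f=11, (4,2) g=5 f=11]
step 2: expand (3,3) (f=11, h=6) → closed; open now [(0,0) g=1 f=13, (2,2) g=5 f=13, (2,3) g=6 f=13, (4,0) g=3 f=11, (4,1) g=4 f=11, (4,2) g=5 f=11, (4,3) g=6 f=11]

order=[(3,2) → (3,3)]; open=[(0,0) g=1 f=13, (2,2) g=5 f=13, (2,3) g=6 f=13, (4,0) g=3 f=11, (4,1) g=4 f=11, (4,2) g=5 f=11, (4,3) g=6 f=11]; closed=[(1,0), (2,0), (3,0), (3,1), (3,2), (3,3)]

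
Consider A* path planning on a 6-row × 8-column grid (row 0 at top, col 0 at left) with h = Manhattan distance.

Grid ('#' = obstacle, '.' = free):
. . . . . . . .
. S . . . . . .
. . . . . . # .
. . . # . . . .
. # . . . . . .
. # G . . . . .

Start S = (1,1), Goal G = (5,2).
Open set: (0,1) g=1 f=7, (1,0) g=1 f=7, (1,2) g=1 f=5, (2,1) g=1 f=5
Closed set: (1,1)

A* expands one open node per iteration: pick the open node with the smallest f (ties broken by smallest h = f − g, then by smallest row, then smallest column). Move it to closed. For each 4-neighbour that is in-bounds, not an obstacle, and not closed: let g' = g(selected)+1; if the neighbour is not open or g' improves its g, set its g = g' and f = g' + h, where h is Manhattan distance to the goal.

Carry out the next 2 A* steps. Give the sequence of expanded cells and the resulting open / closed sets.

step 1: expand (1,2) (f=5, h=4) → closed; open now [(0,1) g=1 f=7, (0,2) g=2 f=7, (1,0) g=1 f=7, (1,3) g=2 f=7, (2,1) g=1 f=5, (2,2) g=2 f=5]
step 2: expand (2,2) (f=5, h=3) → closed; open now [(0,1) g=1 f=7, (0,2) g=2 f=7, (1,0) g=1 f=7, (1,3) g=2 f=7, (2,1) g=1 f=5, (2,3) g=3 f=7, (3,2) g=3 f=5]

order=[(1,2) → (2,2)]; open=[(0,1) g=1 f=7, (0,2) g=2 f=7, (1,0) g=1 f=7, (1,3) g=2 f=7, (2,1) g=1 f=5, (2,3) g=3 f=7, (3,2) g=3 f=5]; closed=[(1,1), (1,2), (2,2)]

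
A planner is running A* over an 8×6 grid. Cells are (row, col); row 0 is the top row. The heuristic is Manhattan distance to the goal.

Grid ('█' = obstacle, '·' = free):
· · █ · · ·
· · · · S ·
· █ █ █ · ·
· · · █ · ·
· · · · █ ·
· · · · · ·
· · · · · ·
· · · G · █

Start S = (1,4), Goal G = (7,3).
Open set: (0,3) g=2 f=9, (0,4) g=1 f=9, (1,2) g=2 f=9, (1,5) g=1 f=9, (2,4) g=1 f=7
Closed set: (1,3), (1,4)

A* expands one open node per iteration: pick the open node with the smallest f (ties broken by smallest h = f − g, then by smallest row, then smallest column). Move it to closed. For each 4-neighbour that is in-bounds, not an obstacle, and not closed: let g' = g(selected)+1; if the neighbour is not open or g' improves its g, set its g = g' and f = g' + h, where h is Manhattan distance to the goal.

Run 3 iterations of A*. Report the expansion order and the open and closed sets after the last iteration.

step 1: expand (2,4) (f=7, h=6) → closed; open now [(0,3) g=2 f=9, (0,4) g=1 f=9, (1,2) g=2 f=9, (1,5) g=1 f=9, (2,5) g=2 f=9, (3,4) g=2 f=7]
step 2: expand (3,4) (f=7, h=5) → closed; open now [(0,3) g=2 f=9, (0,4) g=1 f=9, (1,2) g=2 f=9, (1,5) g=1 f=9, (2,5) g=2 f=9, (3,5) g=3 f=9]
step 3: expand (3,5) (f=9, h=6) → closed; open now [(0,3) g=2 f=9, (0,4) g=1 f=9, (1,2) g=2 f=9, (1,5) g=1 f=9, (2,5) g=2 f=9, (4,5) g=4 f=9]

order=[(2,4) → (3,4) → (3,5)]; open=[(0,3) g=2 f=9, (0,4) g=1 f=9, (1,2) g=2 f=9, (1,5) g=1 f=9, (2,5) g=2 f=9, (4,5) g=4 f=9]; closed=[(1,3), (1,4), (2,4), (3,4), (3,5)]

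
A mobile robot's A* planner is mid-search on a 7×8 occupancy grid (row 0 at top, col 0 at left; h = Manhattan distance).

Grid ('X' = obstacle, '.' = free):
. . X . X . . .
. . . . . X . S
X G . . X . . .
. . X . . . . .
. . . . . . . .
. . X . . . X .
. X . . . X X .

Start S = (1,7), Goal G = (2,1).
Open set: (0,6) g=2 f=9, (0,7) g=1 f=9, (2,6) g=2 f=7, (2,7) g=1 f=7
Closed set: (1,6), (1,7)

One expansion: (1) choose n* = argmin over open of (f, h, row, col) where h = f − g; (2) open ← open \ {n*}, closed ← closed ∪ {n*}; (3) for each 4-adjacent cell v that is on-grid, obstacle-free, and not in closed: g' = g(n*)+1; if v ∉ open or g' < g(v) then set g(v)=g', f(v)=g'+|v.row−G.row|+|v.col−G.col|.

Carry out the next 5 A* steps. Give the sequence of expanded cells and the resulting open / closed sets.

order=[(2,6) → (2,5) → (2,7) → (3,5) → (3,4)]; open=[(0,6) g=2 f=9, (0,7) g=1 f=9, (3,3) g=6 f=9, (3,6) g=3 f=9, (3,7) g=2 f=9, (4,4) g=6 f=11, (4,5) g=5 f=11]; closed=[(1,6), (1,7), (2,5), (2,6), (2,7), (3,4), (3,5)]

step 1: expand (2,6) (f=7, h=5) → closed; open now [(0,6) g=2 f=9, (0,7) g=1 f=9, (2,5) g=3 f=7, (2,7) g=1 f=7, (3,6) g=3 f=9]
step 2: expand (2,5) (f=7, h=4) → closed; open now [(0,6) g=2 f=9, (0,7) g=1 f=9, (2,7) g=1 f=7, (3,5) g=4 f=9, (3,6) g=3 f=9]
step 3: expand (2,7) (f=7, h=6) → closed; open now [(0,6) g=2 f=9, (0,7) g=1 f=9, (3,5) g=4 f=9, (3,6) g=3 f=9, (3,7) g=2 f=9]
step 4: expand (3,5) (f=9, h=5) → closed; open now [(0,6) g=2 f=9, (0,7) g=1 f=9, (3,4) g=5 f=9, (3,6) g=3 f=9, (3,7) g=2 f=9, (4,5) g=5 f=11]
step 5: expand (3,4) (f=9, h=4) → closed; open now [(0,6) g=2 f=9, (0,7) g=1 f=9, (3,3) g=6 f=9, (3,6) g=3 f=9, (3,7) g=2 f=9, (4,4) g=6 f=11, (4,5) g=5 f=11]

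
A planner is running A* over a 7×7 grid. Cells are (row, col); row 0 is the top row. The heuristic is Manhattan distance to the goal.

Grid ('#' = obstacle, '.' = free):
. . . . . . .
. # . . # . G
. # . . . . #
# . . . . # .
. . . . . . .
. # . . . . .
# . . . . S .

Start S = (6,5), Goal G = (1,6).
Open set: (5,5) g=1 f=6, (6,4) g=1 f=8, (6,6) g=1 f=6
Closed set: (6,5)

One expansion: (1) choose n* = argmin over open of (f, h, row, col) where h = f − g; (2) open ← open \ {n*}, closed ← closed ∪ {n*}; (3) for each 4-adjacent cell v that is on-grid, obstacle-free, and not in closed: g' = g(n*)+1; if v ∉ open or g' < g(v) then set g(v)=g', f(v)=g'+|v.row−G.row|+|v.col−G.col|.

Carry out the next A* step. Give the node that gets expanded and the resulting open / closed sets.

expanded=(5,5); open=[(4,5) g=2 f=6, (5,4) g=2 f=8, (5,6) g=2 f=6, (6,4) g=1 f=8, (6,6) g=1 f=6]; closed=[(5,5), (6,5)]

step 1: expand (5,5) (f=6, h=5) → closed; open now [(4,5) g=2 f=6, (5,4) g=2 f=8, (5,6) g=2 f=6, (6,4) g=1 f=8, (6,6) g=1 f=6]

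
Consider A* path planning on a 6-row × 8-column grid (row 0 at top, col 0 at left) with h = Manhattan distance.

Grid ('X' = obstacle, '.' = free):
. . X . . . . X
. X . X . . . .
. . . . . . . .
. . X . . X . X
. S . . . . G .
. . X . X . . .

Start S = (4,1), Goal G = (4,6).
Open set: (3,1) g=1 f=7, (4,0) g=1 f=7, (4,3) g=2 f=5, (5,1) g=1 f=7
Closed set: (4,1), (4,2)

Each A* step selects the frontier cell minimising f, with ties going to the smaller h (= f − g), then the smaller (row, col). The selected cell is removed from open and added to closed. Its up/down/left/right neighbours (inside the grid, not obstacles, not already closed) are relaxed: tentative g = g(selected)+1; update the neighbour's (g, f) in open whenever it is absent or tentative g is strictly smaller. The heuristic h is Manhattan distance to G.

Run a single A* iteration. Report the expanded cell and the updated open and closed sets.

expanded=(4,3); open=[(3,1) g=1 f=7, (3,3) g=3 f=7, (4,0) g=1 f=7, (4,4) g=3 f=5, (5,1) g=1 f=7, (5,3) g=3 f=7]; closed=[(4,1), (4,2), (4,3)]

step 1: expand (4,3) (f=5, h=3) → closed; open now [(3,1) g=1 f=7, (3,3) g=3 f=7, (4,0) g=1 f=7, (4,4) g=3 f=5, (5,1) g=1 f=7, (5,3) g=3 f=7]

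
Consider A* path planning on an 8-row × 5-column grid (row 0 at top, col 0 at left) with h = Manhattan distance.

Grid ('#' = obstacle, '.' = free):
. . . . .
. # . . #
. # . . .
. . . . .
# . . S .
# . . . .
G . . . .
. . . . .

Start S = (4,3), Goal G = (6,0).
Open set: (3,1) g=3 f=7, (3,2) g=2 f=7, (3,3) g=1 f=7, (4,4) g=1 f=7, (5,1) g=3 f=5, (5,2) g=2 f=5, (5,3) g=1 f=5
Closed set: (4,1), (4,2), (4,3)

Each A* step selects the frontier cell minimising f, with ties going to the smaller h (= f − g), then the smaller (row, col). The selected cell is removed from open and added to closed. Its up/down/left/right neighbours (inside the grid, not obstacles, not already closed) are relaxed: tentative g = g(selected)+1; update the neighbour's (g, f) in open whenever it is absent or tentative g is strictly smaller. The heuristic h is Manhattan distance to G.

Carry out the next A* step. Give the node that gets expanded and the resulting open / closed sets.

expanded=(5,1); open=[(3,1) g=3 f=7, (3,2) g=2 f=7, (3,3) g=1 f=7, (4,4) g=1 f=7, (5,2) g=2 f=5, (5,3) g=1 f=5, (6,1) g=4 f=5]; closed=[(4,1), (4,2), (4,3), (5,1)]

step 1: expand (5,1) (f=5, h=2) → closed; open now [(3,1) g=3 f=7, (3,2) g=2 f=7, (3,3) g=1 f=7, (4,4) g=1 f=7, (5,2) g=2 f=5, (5,3) g=1 f=5, (6,1) g=4 f=5]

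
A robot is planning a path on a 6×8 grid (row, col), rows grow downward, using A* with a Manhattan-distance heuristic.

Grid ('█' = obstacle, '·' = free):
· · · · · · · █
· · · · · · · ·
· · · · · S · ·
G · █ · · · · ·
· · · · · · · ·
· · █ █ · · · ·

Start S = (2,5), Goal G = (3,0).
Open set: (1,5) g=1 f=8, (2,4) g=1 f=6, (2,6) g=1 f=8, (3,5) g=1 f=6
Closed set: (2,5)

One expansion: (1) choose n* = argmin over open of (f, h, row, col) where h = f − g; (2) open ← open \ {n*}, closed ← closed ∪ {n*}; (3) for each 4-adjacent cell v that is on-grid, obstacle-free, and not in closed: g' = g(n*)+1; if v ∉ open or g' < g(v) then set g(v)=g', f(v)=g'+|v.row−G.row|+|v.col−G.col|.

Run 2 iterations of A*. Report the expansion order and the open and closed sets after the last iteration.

order=[(2,4) → (2,3)]; open=[(1,3) g=3 f=8, (1,4) g=2 f=8, (1,5) g=1 f=8, (2,2) g=3 f=6, (2,6) g=1 f=8, (3,3) g=3 f=6, (3,4) g=2 f=6, (3,5) g=1 f=6]; closed=[(2,3), (2,4), (2,5)]

step 1: expand (2,4) (f=6, h=5) → closed; open now [(1,4) g=2 f=8, (1,5) g=1 f=8, (2,3) g=2 f=6, (2,6) g=1 f=8, (3,4) g=2 f=6, (3,5) g=1 f=6]
step 2: expand (2,3) (f=6, h=4) → closed; open now [(1,3) g=3 f=8, (1,4) g=2 f=8, (1,5) g=1 f=8, (2,2) g=3 f=6, (2,6) g=1 f=8, (3,3) g=3 f=6, (3,4) g=2 f=6, (3,5) g=1 f=6]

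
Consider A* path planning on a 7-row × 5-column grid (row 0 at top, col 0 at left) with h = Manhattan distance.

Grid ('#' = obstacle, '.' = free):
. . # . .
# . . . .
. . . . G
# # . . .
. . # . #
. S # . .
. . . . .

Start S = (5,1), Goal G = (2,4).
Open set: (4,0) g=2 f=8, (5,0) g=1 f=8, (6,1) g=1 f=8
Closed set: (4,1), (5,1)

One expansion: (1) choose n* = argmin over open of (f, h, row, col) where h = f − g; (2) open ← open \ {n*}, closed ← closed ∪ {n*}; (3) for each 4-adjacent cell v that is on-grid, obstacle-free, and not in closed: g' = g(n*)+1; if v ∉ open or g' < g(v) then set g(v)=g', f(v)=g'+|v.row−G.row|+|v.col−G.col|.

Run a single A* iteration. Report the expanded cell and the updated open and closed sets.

step 1: expand (4,0) (f=8, h=6) → closed; open now [(5,0) g=1 f=8, (6,1) g=1 f=8]

expanded=(4,0); open=[(5,0) g=1 f=8, (6,1) g=1 f=8]; closed=[(4,0), (4,1), (5,1)]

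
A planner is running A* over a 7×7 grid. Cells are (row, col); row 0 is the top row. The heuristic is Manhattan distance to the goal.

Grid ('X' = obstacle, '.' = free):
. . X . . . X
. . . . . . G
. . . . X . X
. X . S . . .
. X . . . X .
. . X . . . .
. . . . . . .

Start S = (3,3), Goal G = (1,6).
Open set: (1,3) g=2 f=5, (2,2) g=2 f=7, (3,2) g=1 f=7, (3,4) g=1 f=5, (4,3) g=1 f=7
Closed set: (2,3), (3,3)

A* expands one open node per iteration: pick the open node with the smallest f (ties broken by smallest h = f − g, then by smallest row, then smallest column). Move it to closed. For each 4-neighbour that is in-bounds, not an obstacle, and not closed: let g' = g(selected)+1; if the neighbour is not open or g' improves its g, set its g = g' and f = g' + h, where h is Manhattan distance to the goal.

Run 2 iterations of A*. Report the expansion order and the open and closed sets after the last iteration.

order=[(1,3) → (1,4)]; open=[(0,3) g=3 f=7, (0,4) g=4 f=7, (1,2) g=3 f=7, (1,5) g=4 f=5, (2,2) g=2 f=7, (3,2) g=1 f=7, (3,4) g=1 f=5, (4,3) g=1 f=7]; closed=[(1,3), (1,4), (2,3), (3,3)]

step 1: expand (1,3) (f=5, h=3) → closed; open now [(0,3) g=3 f=7, (1,2) g=3 f=7, (1,4) g=3 f=5, (2,2) g=2 f=7, (3,2) g=1 f=7, (3,4) g=1 f=5, (4,3) g=1 f=7]
step 2: expand (1,4) (f=5, h=2) → closed; open now [(0,3) g=3 f=7, (0,4) g=4 f=7, (1,2) g=3 f=7, (1,5) g=4 f=5, (2,2) g=2 f=7, (3,2) g=1 f=7, (3,4) g=1 f=5, (4,3) g=1 f=7]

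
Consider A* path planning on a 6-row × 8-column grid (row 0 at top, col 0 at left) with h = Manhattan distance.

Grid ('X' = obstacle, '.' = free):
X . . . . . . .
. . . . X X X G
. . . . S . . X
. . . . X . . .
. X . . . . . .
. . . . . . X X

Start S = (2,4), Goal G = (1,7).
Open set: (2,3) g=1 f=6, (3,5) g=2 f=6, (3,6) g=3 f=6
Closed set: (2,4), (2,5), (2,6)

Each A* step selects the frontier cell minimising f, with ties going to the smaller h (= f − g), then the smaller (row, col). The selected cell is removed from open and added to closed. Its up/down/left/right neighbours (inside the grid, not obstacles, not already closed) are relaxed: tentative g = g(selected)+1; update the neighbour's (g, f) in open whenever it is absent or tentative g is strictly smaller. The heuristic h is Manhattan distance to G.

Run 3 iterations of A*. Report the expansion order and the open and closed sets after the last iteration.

order=[(3,6) → (3,7) → (3,5)]; open=[(2,3) g=1 f=6, (4,5) g=3 f=8, (4,6) g=4 f=8, (4,7) g=5 f=8]; closed=[(2,4), (2,5), (2,6), (3,5), (3,6), (3,7)]

step 1: expand (3,6) (f=6, h=3) → closed; open now [(2,3) g=1 f=6, (3,5) g=2 f=6, (3,7) g=4 f=6, (4,6) g=4 f=8]
step 2: expand (3,7) (f=6, h=2) → closed; open now [(2,3) g=1 f=6, (3,5) g=2 f=6, (4,6) g=4 f=8, (4,7) g=5 f=8]
step 3: expand (3,5) (f=6, h=4) → closed; open now [(2,3) g=1 f=6, (4,5) g=3 f=8, (4,6) g=4 f=8, (4,7) g=5 f=8]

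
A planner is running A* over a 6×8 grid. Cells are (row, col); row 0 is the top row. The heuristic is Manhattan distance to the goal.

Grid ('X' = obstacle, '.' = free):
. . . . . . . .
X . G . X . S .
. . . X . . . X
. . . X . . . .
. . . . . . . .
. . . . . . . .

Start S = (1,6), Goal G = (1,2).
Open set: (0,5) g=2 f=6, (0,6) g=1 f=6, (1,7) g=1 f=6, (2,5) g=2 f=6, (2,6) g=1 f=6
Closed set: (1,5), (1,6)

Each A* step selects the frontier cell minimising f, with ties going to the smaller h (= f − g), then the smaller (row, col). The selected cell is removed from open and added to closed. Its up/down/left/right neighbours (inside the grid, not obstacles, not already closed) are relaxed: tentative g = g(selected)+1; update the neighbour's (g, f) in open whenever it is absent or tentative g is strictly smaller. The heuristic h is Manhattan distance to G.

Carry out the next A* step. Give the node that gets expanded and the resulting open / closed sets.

step 1: expand (0,5) (f=6, h=4) → closed; open now [(0,4) g=3 f=6, (0,6) g=1 f=6, (1,7) g=1 f=6, (2,5) g=2 f=6, (2,6) g=1 f=6]

expanded=(0,5); open=[(0,4) g=3 f=6, (0,6) g=1 f=6, (1,7) g=1 f=6, (2,5) g=2 f=6, (2,6) g=1 f=6]; closed=[(0,5), (1,5), (1,6)]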